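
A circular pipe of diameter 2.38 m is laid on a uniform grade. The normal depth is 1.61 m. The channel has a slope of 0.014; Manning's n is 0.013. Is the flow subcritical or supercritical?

For a circular section of diameter D = 2.38 m at depth y = 1.61 m, the central angle is θ = 2 arccos(1 − 2y/D) = 3.863 rad. Then A = (D²/8)(θ − sin θ) = 3.203 m² and P = Dθ/2 = 4.597 m.
Hydraulic radius R = A/P = 3.203/4.597 = 0.6967 m.
V = (1/n) R^(2/3) √S = (1/0.013) × 0.6967^(2/3) × √0.014 = 7.153 m/s. Hydraulic depth D_h = A/T = 3.203/2.227 = 1.438 m.
Froude number Fr = V/√(g·D_h) = 7.153/√(9.81×1.438) = 1.9, which is greater than 1, so the flow is supercritical.

supercritical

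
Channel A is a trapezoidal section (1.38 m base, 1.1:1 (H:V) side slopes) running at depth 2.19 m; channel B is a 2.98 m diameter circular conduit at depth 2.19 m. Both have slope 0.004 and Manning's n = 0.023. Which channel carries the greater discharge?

Channel A: With bottom width b = 1.38 m and side slope z = 1.1: A = (b + zy)y = (1.38 + 1.1×2.19)×2.19 = 8.298 m²; P = b + 2y√(1+z²) = 1.38 + 2×2.19×1.487 = 7.891 m. Hydraulic radius R = A/P = 8.298/7.891 = 1.052 m. Q_A = (1/0.023)·8.298·1.052^(2/3)·√0.004 = 23.59 m³/s.
Channel B: For a circular section of diameter D = 2.98 m at depth y = 2.19 m, the central angle is θ = 2 arccos(1 − 2y/D) = 4.12 rad. Then A = (D²/8)(θ − sin θ) = 5.494 m² and P = Dθ/2 = 6.138 m. Hydraulic radius R = A/P = 5.494/6.138 = 0.895 m. Q_B = (1/0.023)·5.494·0.895^(2/3)·√0.004 = 14.03 m³/s.
Q_A = 23.59 m³/s vs Q_B = 14.03 m³/s, so channel A carries more.

channel A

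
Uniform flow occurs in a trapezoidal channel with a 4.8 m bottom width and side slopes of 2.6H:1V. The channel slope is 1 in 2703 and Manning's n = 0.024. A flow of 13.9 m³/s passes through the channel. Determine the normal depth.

Manning's equation rearranged: A R^(2/3) = nQ / (1·√S) = 0.024 × 13.9 / (√0.00037) = 17.34.
Try y = 2.13 m: A R^(2/3) = 26.51 — over.
Try y = 1.52 m: A R^(2/3) = 13.33 — short.
Try y = 1.73 m: A R^(2/3) = 17.29 — ≈ 17.34.

y_n = 1.73 m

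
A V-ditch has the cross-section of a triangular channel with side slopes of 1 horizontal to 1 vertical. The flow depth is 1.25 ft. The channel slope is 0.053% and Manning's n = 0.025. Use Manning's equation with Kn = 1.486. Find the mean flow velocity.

V = 0.794 ft/s

For a triangular section with side slope z = 1: A = zy² = 1×1.25² = 1.562 ft²; P = 2y√(1+z²) = 2×1.25×1.414 = 3.536 ft.
Hydraulic radius R = A/P = 1.562/3.536 = 0.4419 ft.
From Manning's equation, V = (1.486/n) R^(2/3) S^(1/2) = (1.486/0.025) × 0.4419^(2/3) × 0.00053^(1/2) = 0.794 ft/s.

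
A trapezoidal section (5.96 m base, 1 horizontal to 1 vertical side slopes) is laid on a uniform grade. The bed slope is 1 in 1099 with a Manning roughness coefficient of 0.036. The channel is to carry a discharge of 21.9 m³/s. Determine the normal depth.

y_n = 2.35 m

Manning's equation rearranged: A R^(2/3) = nQ / (1·√S) = 0.036 × 21.9 / (√0.0009099) = 26.14.
At y = 1.66 m: A R^(2/3) = 14.18 — short.
At y = 2.82 m: A R^(2/3) = 36.32 — over.
At y = 2.35 m: A R^(2/3) = 26.14 — ≈ 26.14.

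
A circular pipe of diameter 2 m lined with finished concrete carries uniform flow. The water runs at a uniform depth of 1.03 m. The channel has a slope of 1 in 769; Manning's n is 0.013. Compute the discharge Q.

For a circular section of diameter D = 2 m at depth y = 1.03 m, the central angle is θ = 2 arccos(1 − 2y/D) = 3.202 rad. Then A = (D²/8)(θ − sin θ) = 1.631 m² and P = Dθ/2 = 3.202 m.
Hydraulic radius R = A/P = 1.631/3.202 = 0.5094 m.
Manning's equation: Q = (1/n) A R^(2/3) S^(1/2) = (1/0.013) × 1.631 × 0.5094^(2/3) × 0.0013^(1/2) = 2.89 m³/s.

Q = 2.89 m³/s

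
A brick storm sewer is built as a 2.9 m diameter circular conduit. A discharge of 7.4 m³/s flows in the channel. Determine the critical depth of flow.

At critical depth, Q² T / (g A³) = 1, i.e. A³/T = Q²/g = 7.4²/9.81 = 5.582.
At y = 1.33 m: A³/T = 8.928 — high.
At y = 0.933 m: A³/T = 2.283 — low.
At y = 1.18 m: A³/T = 5.644 — matches.

y_c = 1.18 m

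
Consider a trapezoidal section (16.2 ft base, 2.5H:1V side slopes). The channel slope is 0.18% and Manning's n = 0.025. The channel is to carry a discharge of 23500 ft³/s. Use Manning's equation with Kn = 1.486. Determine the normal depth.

Manning's equation rearranged: A R^(2/3) = nQ / (1.486·√S) = 0.025 × 23500 / (1.486 × √0.0018) = 9319.
Try y = 17.4 ft: A R^(2/3) = 4644 — too small.
Try y = 27.4 ft: A R^(2/3) = 13590 — too large.
Try y = 23.4 ft: A R^(2/3) = 9310 — close enough.

y_n = 23.4 ft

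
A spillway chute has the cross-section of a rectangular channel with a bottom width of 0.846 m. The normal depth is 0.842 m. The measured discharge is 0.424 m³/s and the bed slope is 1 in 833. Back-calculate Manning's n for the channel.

Flow area A = b·y = 0.846 × 0.842 = 0.7123 m². Wetted perimeter P = b + 2y = 0.846 + 2×0.842 = 2.53 m.
Hydraulic radius R = A/P = 0.7123/2.53 = 0.2816 m.
Rearranging Manning's equation: n = (1/Q) A R^(2/3) S^(1/2) = (1/0.424) × 0.7123 × 0.2816^(2/3) × √0.0012 = 0.025.

n = 0.025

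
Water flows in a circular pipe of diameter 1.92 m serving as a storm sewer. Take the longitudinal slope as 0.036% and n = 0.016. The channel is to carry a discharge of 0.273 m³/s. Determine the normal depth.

Manning's equation rearranged: A R^(2/3) = nQ / (1·√S) = 0.016 × 0.273 / (√0.00036) = 0.2302.
Try y = 0.506 m: A R^(2/3) = 0.2699 — too large.
Try y = 0.467 m: A R^(2/3) = 0.2302 — close enough.

y_n = 0.467 m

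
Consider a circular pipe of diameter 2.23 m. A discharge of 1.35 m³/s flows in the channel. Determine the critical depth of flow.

At critical depth, Q² T / (g A³) = 1, i.e. A³/T = Q²/g = 1.35²/9.81 = 0.1858.
Trying y = 0.579 m: A³/T = 0.2671 — too large.
Trying y = 0.436 m: A³/T = 0.0882 — too small.
Trying y = 0.527 m: A³/T = 0.1851 — ≈ 0.1858.

y_c = 0.527 m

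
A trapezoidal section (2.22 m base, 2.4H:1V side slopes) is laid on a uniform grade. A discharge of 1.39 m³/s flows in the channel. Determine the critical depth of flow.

At critical depth, Q² T / (g A³) = 1, i.e. A³/T = Q²/g = 1.39²/9.81 = 0.197.
At y = 0.226 m: A³/T = 0.07363 — low.
At y = 0.333 m: A³/T = 0.2662 — high.
At y = 0.304 m: A³/T = 0.196 — matches.

y_c = 0.304 m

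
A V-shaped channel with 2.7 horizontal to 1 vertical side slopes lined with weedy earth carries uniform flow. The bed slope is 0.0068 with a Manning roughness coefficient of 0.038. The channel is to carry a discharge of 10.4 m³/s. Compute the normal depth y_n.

y_n = 1.5 m

Manning's equation rearranged: A R^(2/3) = nQ / (1·√S) = 0.038 × 10.4 / (√0.0068) = 4.793.
Try y = 1.3 m: A R^(2/3) = 3.28 — short.
Try y = 1.73 m: A R^(2/3) = 7.028 — over.
Try y = 1.5 m: A R^(2/3) = 4.804 — close enough.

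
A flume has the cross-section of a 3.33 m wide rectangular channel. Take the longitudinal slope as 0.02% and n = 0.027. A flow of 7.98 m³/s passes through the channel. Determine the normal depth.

Manning's equation rearranged: A R^(2/3) = nQ / (1·√S) = 0.027 × 7.98 / (√0.0002) = 15.24.
Trying y = 4.71 m: A R^(2/3) = 18.01 — high.
Trying y = 3.06 m: A R^(2/3) = 10.71 — low.
Trying y = 4.09 m: A R^(2/3) = 15.24 — matches.

y_n = 4.09 m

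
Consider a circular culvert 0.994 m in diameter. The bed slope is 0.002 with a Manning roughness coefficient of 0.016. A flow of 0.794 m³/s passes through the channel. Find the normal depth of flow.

Manning's equation rearranged: A R^(2/3) = nQ / (1·√S) = 0.016 × 0.794 / (√0.002) = 0.2841.
At y = 0.616 m: A R^(2/3) = 0.2164 — too small.
At y = 0.756 m: A R^(2/3) = 0.2842 — ≈ 0.2841.

y_n = 0.756 m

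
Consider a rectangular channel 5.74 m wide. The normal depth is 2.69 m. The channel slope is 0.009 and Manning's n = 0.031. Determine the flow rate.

Flow area A = b·y = 5.74 × 2.69 = 15.44 m². Wetted perimeter P = b + 2y = 5.74 + 2×2.69 = 11.12 m.
Hydraulic radius R = A/P = 15.44/11.12 = 1.389 m.
Manning's equation: Q = (1/n) A R^(2/3) S^(1/2) = (1/0.031) × 15.44 × 1.389^(2/3) × 0.009^(1/2) = 58.8 m³/s.

Q = 58.8 m³/s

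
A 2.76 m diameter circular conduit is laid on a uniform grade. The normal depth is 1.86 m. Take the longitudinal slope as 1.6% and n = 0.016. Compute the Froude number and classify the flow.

For a circular section of diameter D = 2.76 m at depth y = 1.86 m, the central angle is θ = 2 arccos(1 − 2y/D) = 3.852 rad. Then A = (D²/8)(θ − sin θ) = 4.289 m² and P = Dθ/2 = 5.316 m.
Hydraulic radius R = A/P = 4.289/5.316 = 0.8068 m.
V = (1/n) R^(2/3) √S = (1/0.016) × 0.8068^(2/3) × √0.016 = 6.852 m/s. Hydraulic depth D_h = A/T = 4.289/2.588 = 1.657 m.
Froude number Fr = V/√(g·D_h) = 6.852/√(9.81×1.657) = 1.7, which is greater than 1, so the flow is supercritical.

supercritical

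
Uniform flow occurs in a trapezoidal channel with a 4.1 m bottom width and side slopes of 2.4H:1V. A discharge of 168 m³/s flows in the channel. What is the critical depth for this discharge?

y_c = 3.23 m

At critical depth, Q² T / (g A³) = 1, i.e. A³/T = Q²/g = 168²/9.81 = 2877.
At y = 2.46 m: A³/T = 936.9 — low.
At y = 3.85 m: A³/T = 6000 — high.
At y = 3.23 m: A³/T = 2862 — matches.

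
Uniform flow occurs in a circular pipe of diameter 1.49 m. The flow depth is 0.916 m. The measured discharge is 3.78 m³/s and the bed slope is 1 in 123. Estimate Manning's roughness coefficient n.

n = 0.015

For a circular section of diameter D = 1.49 m at depth y = 0.916 m, the central angle is θ = 2 arccos(1 − 2y/D) = 3.605 rad. Then A = (D²/8)(θ − sin θ) = 1.124 m² and P = Dθ/2 = 2.686 m.
Hydraulic radius R = A/P = 1.124/2.686 = 0.4187 m.
Rearranging Manning's equation: n = (1/Q) A R^(2/3) S^(1/2) = (1/3.78) × 1.124 × 0.4187^(2/3) × √0.00813 = 0.015.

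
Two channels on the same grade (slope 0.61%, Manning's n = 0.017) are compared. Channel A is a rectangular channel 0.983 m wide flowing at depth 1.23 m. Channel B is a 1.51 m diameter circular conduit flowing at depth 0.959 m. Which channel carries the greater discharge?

Channel A: Flow area A = b·y = 0.983 × 1.23 = 1.209 m². Wetted perimeter P = b + 2y = 0.983 + 2×1.23 = 3.443 m. Hydraulic radius R = A/P = 1.209/3.443 = 0.3512 m. Q_A = (1/0.017)·1.209·0.3512^(2/3)·√0.0061 = 2.765 m³/s.
Channel B: For a circular section of diameter D = 1.51 m at depth y = 0.959 m, the central angle is θ = 2 arccos(1 − 2y/D) = 3.689 rad. Then A = (D²/8)(θ − sin θ) = 1.2 m² and P = Dθ/2 = 2.785 m. Hydraulic radius R = A/P = 1.2/2.785 = 0.4307 m. Q_B = (1/0.017)·1.2·0.4307^(2/3)·√0.0061 = 3.144 m³/s.
Q_A = 2.765 m³/s vs Q_B = 3.144 m³/s, so channel B carries more.

channel B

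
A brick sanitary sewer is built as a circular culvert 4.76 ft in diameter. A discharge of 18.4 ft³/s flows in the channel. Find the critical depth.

y_c = 1.2 ft

At critical depth, Q² T / (g A³) = 1, i.e. A³/T = Q²/g = 18.4²/32.2 = 10.51.
Try y = 1.37 ft: A³/T = 17.67 — too large.
Try y = 1.2 ft: A³/T = 10.55 — ≈ 10.51.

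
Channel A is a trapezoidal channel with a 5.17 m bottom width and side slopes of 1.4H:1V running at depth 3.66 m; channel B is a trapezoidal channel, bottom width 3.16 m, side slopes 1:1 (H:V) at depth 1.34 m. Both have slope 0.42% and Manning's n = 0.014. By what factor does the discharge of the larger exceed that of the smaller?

Channel A: With bottom width b = 5.17 m and side slope z = 1.4: A = (b + zy)y = (5.17 + 1.4×3.66)×3.66 = 37.68 m²; P = b + 2y√(1+z²) = 5.17 + 2×3.66×1.72 = 17.76 m. Hydraulic radius R = A/P = 37.68/17.76 = 2.121 m. Q_A = (1/0.014)·37.68·2.121^(2/3)·√0.0042 = 287.9 m³/s.
Channel B: With bottom width b = 3.16 m and side slope z = 1: A = (b + zy)y = (3.16 + 1×1.34)×1.34 = 6.03 m²; P = b + 2y√(1+z²) = 3.16 + 2×1.34×1.414 = 6.95 m. Hydraulic radius R = A/P = 6.03/6.95 = 0.8676 m. Q_B = (1/0.014)·6.03·0.8676^(2/3)·√0.0042 = 25.39 m³/s.
The larger discharge is 287.9 m³/s and the smaller is 25.39 m³/s; the ratio is 11.3.

11.3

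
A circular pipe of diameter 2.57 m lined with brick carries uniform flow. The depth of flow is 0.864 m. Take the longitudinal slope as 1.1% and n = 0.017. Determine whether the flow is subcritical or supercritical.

For a circular section of diameter D = 2.57 m at depth y = 0.864 m, the central angle is θ = 2 arccos(1 − 2y/D) = 2.474 rad. Then A = (D²/8)(θ − sin θ) = 1.531 m² and P = Dθ/2 = 3.179 m.
Hydraulic radius R = A/P = 1.531/3.179 = 0.4817 m.
V = (1/n) R^(2/3) √S = (1/0.017) × 0.4817^(2/3) × √0.011 = 3.791 m/s. Hydraulic depth D_h = A/T = 1.531/2.428 = 0.6307 m.
Froude number Fr = V/√(g·D_h) = 3.791/√(9.81×0.6307) = 1.52, which is greater than 1, so the flow is supercritical.

supercritical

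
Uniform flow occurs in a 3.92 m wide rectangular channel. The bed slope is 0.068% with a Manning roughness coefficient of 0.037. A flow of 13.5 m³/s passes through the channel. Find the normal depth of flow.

Manning's equation rearranged: A R^(2/3) = nQ / (1·√S) = 0.037 × 13.5 / (√0.00068) = 19.15.
Trying y = 4.72 m: A R^(2/3) = 22.99 — high.
Trying y = 4.06 m: A R^(2/3) = 19.17 — ≈ 19.15.

y_n = 4.06 m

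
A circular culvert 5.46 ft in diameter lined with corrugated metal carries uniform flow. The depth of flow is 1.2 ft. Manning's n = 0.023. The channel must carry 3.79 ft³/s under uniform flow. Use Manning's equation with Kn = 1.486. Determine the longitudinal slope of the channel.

S = 0.000369

For a circular section of diameter D = 5.46 ft at depth y = 1.2 ft, the central angle is θ = 2 arccos(1 − 2y/D) = 1.952 rad. Then A = (D²/8)(θ − sin θ) = 3.814 ft² and P = Dθ/2 = 5.328 ft.
Hydraulic radius R = A/P = 3.814/5.328 = 0.7158 ft.
From Manning's equation, S = [nQ / (1.486 A R^(2/3))]² = [0.023 × 3.79 / (1.486 × 3.814 × 0.7158^(2/3))]² = 0.000369.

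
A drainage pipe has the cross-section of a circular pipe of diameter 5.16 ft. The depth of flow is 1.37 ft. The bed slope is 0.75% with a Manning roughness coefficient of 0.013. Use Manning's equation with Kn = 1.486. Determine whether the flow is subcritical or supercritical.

supercritical

For a circular section of diameter D = 5.16 ft at depth y = 1.37 ft, the central angle is θ = 2 arccos(1 − 2y/D) = 2.165 rad. Then A = (D²/8)(θ − sin θ) = 4.449 ft² and P = Dθ/2 = 5.586 ft.
Hydraulic radius R = A/P = 4.449/5.586 = 0.7965 ft.
V = (1.486/n) R^(2/3) √S = (1.486/0.013) × 0.7965^(2/3) × √0.0075 = 8.506 ft/s. Hydraulic depth D_h = A/T = 4.449/4.557 = 0.9763 ft.
Froude number Fr = V/√(g·D_h) = 8.506/√(32.2×0.9763) = 1.52, which is greater than 1, so the flow is supercritical.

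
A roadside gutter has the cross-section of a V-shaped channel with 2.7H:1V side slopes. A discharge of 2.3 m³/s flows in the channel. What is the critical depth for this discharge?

y_c = 0.682 m

At critical depth, Q² T / (g A³) = 1, i.e. A³/T = Q²/g = 2.3²/9.81 = 0.5392.
At y = 0.581 m: A³/T = 0.2413 — too small.
At y = 0.804 m: A³/T = 1.225 — too large.
At y = 0.682 m: A³/T = 0.5378 — ≈ 0.5392.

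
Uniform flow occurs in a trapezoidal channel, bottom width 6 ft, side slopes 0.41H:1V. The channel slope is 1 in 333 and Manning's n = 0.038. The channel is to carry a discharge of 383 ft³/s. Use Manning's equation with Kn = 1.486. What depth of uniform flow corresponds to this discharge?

Manning's equation rearranged: A R^(2/3) = nQ / (1.486·√S) = 0.038 × 383 / (1.486 × √0.003003) = 178.7.
Trying y = 5.95 ft: A R^(2/3) = 96.46 — short.
Trying y = 8.49 ft: A R^(2/3) = 178.6 — close enough.

y_n = 8.49 ft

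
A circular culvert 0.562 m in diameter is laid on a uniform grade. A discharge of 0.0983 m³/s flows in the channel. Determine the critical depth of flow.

y_c = 0.203 m

At critical depth, Q² T / (g A³) = 1, i.e. A³/T = Q²/g = 0.0983²/9.81 = 0.000985.
Trying y = 0.166 m: A³/T = 0.0004482 — too small.
Trying y = 0.258 m: A³/T = 0.00245 — too large.
Trying y = 0.203 m: A³/T = 0.0009758 — ≈ 0.000985.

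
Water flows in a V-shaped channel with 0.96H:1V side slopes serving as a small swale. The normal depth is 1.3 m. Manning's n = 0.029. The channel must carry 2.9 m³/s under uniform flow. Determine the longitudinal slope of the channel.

S = 0.00779

For a triangular section with side slope z = 0.96: A = zy² = 0.96×1.3² = 1.622 m²; P = 2y√(1+z²) = 2×1.3×1.386 = 3.604 m.
Hydraulic radius R = A/P = 1.622/3.604 = 0.4501 m.
From Manning's equation, S = [nQ / (1 A R^(2/3))]² = [0.029 × 2.9 / (1 × 1.622 × 0.4501^(2/3))]² = 0.00779.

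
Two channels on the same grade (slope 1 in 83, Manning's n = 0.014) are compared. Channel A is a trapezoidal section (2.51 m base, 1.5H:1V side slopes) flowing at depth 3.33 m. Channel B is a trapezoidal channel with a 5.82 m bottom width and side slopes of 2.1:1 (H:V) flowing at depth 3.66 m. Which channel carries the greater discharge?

Channel A: With bottom width b = 2.51 m and side slope z = 1.5: A = (b + zy)y = (2.51 + 1.5×3.33)×3.33 = 24.99 m²; P = b + 2y√(1+z²) = 2.51 + 2×3.33×1.803 = 14.52 m. Hydraulic radius R = A/P = 24.99/14.52 = 1.722 m. Q_A = (1/0.014)·24.99·1.722^(2/3)·√0.01205 = 281.5 m³/s.
Channel B: With bottom width b = 5.82 m and side slope z = 2.1: A = (b + zy)y = (5.82 + 2.1×3.66)×3.66 = 49.43 m²; P = b + 2y√(1+z²) = 5.82 + 2×3.66×2.326 = 22.85 m. Hydraulic radius R = A/P = 49.43/22.85 = 2.164 m. Q_B = (1/0.014)·49.43·2.164^(2/3)·√0.01205 = 648.3 m³/s.
Q_A = 281.5 m³/s vs Q_B = 648.3 m³/s, so channel B carries more.

channel B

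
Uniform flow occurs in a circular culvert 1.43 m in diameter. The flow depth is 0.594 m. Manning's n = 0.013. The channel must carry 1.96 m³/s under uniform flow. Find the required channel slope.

For a circular section of diameter D = 1.43 m at depth y = 0.594 m, the central angle is θ = 2 arccos(1 − 2y/D) = 2.801 rad. Then A = (D²/8)(θ − sin θ) = 0.6308 m² and P = Dθ/2 = 2.003 m.
Hydraulic radius R = A/P = 0.6308/2.003 = 0.3149 m.
From Manning's equation, S = [nQ / (1 A R^(2/3))]² = [0.013 × 1.96 / (1 × 0.6308 × 0.3149^(2/3))]² = 0.00761.

S = 0.00761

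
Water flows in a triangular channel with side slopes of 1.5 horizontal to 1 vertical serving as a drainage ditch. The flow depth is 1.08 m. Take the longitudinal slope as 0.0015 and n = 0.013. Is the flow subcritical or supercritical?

For a triangular section with side slope z = 1.5: A = zy² = 1.5×1.08² = 1.75 m²; P = 2y√(1+z²) = 2×1.08×1.803 = 3.894 m.
Hydraulic radius R = A/P = 1.75/3.894 = 0.4493 m.
V = (1/n) R^(2/3) √S = (1/0.013) × 0.4493^(2/3) × √0.0015 = 1.748 m/s. Hydraulic depth D_h = A/T = 1.75/3.24 = 0.54 m.
Froude number Fr = V/√(g·D_h) = 1.748/√(9.81×0.54) = 0.759, which is less than 1, so the flow is subcritical.

subcritical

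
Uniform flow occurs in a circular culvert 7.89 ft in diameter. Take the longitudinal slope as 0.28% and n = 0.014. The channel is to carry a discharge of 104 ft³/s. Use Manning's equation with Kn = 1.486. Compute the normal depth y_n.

Manning's equation rearranged: A R^(2/3) = nQ / (1.486·√S) = 0.014 × 104 / (1.486 × √0.0028) = 18.52.
Try y = 2.95 ft: A R^(2/3) = 22.88 — high.
Try y = 1.89 ft: A R^(2/3) = 9.676 — low.
Try y = 2.64 ft: A R^(2/3) = 18.57 — close enough.

y_n = 2.64 ft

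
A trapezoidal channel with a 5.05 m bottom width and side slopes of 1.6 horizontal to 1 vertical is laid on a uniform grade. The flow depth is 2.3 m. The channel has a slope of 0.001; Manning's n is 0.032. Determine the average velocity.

With bottom width b = 5.05 m and side slope z = 1.6: A = (b + zy)y = (5.05 + 1.6×2.3)×2.3 = 20.08 m²; P = b + 2y√(1+z²) = 5.05 + 2×2.3×1.887 = 13.73 m.
Hydraulic radius R = A/P = 20.08/13.73 = 1.462 m.
From Manning's equation, V = (1/n) R^(2/3) S^(1/2) = (1/0.032) × 1.462^(2/3) × 0.001^(1/2) = 1.27 m/s.

V = 1.27 m/s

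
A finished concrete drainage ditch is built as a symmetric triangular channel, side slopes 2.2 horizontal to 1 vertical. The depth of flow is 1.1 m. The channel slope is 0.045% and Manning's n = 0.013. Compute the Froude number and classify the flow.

For a triangular section with side slope z = 2.2: A = zy² = 2.2×1.1² = 2.662 m²; P = 2y√(1+z²) = 2×1.1×2.417 = 5.317 m.
Hydraulic radius R = A/P = 2.662/5.317 = 0.5007 m.
V = (1/n) R^(2/3) √S = (1/0.013) × 0.5007^(2/3) × √0.00045 = 1.029 m/s. Hydraulic depth D_h = A/T = 2.662/4.84 = 0.55 m.
Froude number Fr = V/√(g·D_h) = 1.029/√(9.81×0.55) = 0.443, which is less than 1, so the flow is subcritical.

subcritical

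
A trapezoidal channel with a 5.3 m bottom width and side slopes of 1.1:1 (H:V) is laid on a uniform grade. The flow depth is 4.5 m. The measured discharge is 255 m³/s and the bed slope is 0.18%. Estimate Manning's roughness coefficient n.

With bottom width b = 5.3 m and side slope z = 1.1: A = (b + zy)y = (5.3 + 1.1×4.5)×4.5 = 46.12 m²; P = b + 2y√(1+z²) = 5.3 + 2×4.5×1.487 = 18.68 m.
Hydraulic radius R = A/P = 46.12/18.68 = 2.469 m.
Rearranging Manning's equation: n = (1/Q) A R^(2/3) S^(1/2) = (1/255) × 46.12 × 2.469^(2/3) × √0.0018 = 0.014.

n = 0.014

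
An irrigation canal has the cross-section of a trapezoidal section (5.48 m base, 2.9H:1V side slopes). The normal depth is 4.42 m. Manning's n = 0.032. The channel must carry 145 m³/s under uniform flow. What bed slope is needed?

With bottom width b = 5.48 m and side slope z = 2.9: A = (b + zy)y = (5.48 + 2.9×4.42)×4.42 = 80.88 m²; P = b + 2y√(1+z²) = 5.48 + 2×4.42×3.068 = 32.6 m.
Hydraulic radius R = A/P = 80.88/32.6 = 2.481 m.
From Manning's equation, S = [nQ / (1 A R^(2/3))]² = [0.032 × 145 / (1 × 80.88 × 2.481^(2/3))]² = 0.00098.

S = 0.00098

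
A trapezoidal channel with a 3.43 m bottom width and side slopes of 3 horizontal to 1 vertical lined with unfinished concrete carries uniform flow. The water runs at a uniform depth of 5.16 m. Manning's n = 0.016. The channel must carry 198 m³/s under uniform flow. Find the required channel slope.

With bottom width b = 3.43 m and side slope z = 3: A = (b + zy)y = (3.43 + 3×5.16)×5.16 = 97.58 m²; P = b + 2y√(1+z²) = 3.43 + 2×5.16×3.162 = 36.06 m.
Hydraulic radius R = A/P = 97.58/36.06 = 2.706 m.
From Manning's equation, S = [nQ / (1 A R^(2/3))]² = [0.016 × 198 / (1 × 97.58 × 2.706^(2/3))]² = 0.00028.

S = 0.00028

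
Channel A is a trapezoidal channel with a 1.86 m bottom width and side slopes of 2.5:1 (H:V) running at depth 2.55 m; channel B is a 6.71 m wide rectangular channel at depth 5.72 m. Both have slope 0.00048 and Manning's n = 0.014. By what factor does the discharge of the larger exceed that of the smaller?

Channel A: With bottom width b = 1.86 m and side slope z = 2.5: A = (b + zy)y = (1.86 + 2.5×2.55)×2.55 = 21 m²; P = b + 2y√(1+z²) = 1.86 + 2×2.55×2.693 = 15.59 m. Hydraulic radius R = A/P = 21/15.59 = 1.347 m. Q_A = (1/0.014)·21·1.347^(2/3)·√0.00048 = 40.08 m³/s.
Channel B: Flow area A = b·y = 6.71 × 5.72 = 38.38 m². Wetted perimeter P = b + 2y = 6.71 + 2×5.72 = 18.15 m. Hydraulic radius R = A/P = 38.38/18.15 = 2.115 m. Q_B = (1/0.014)·38.38·2.115^(2/3)·√0.00048 = 98.96 m³/s.
The larger discharge is 98.96 m³/s and the smaller is 40.08 m³/s; the ratio is 2.47.

2.47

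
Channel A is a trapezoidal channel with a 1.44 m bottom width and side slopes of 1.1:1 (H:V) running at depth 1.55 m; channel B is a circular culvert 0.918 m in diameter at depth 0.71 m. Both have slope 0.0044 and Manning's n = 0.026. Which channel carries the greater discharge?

channel A

Channel A: With bottom width b = 1.44 m and side slope z = 1.1: A = (b + zy)y = (1.44 + 1.1×1.55)×1.55 = 4.875 m²; P = b + 2y√(1+z²) = 1.44 + 2×1.55×1.487 = 6.048 m. Hydraulic radius R = A/P = 4.875/6.048 = 0.8059 m. Q_A = (1/0.026)·4.875·0.8059^(2/3)·√0.0044 = 10.77 m³/s.
Channel B: For a circular section of diameter D = 0.918 m at depth y = 0.71 m, the central angle is θ = 2 arccos(1 − 2y/D) = 4.299 rad. Then A = (D²/8)(θ − sin θ) = 0.5493 m² and P = Dθ/2 = 1.973 m. Hydraulic radius R = A/P = 0.5493/1.973 = 0.2784 m. Q_B = (1/0.026)·0.5493·0.2784^(2/3)·√0.0044 = 0.5975 m³/s.
Q_A = 10.77 m³/s vs Q_B = 0.5975 m³/s, so channel A carries more.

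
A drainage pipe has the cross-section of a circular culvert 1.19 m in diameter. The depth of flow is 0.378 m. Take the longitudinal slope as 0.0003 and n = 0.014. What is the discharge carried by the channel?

For a circular section of diameter D = 1.19 m at depth y = 0.378 m, the central angle is θ = 2 arccos(1 − 2y/D) = 2.395 rad. Then A = (D²/8)(θ − sin θ) = 0.3037 m² and P = Dθ/2 = 1.425 m.
Hydraulic radius R = A/P = 0.3037/1.425 = 0.2131 m.
Manning's equation: Q = (1/n) A R^(2/3) S^(1/2) = (1/0.014) × 0.3037 × 0.2131^(2/3) × 0.0003^(1/2) = 0.134 m³/s.

Q = 0.134 m³/s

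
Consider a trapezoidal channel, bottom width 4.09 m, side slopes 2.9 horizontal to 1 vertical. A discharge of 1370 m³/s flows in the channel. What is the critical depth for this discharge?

y_c = 7.87 m

At critical depth, Q² T / (g A³) = 1, i.e. A³/T = Q²/g = 1370²/9.81 = 191300.
Trying y = 6.34 m: A³/T = 70810 — short.
Trying y = 9.06 m: A³/T = 367600 — over.
Trying y = 7.87 m: A³/T = 191000 — ≈ 191300.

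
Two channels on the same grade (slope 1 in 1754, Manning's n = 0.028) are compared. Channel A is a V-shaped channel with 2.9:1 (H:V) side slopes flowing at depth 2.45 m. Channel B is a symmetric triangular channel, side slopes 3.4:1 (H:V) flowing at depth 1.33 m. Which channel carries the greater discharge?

channel A

Channel A: For a triangular section with side slope z = 2.9: A = zy² = 2.9×2.45² = 17.41 m²; P = 2y√(1+z²) = 2×2.45×3.068 = 15.03 m. Hydraulic radius R = A/P = 17.41/15.03 = 1.158 m. Q_A = (1/0.028)·17.41·1.158^(2/3)·√0.0005701 = 16.37 m³/s.
Channel B: For a triangular section with side slope z = 3.4: A = zy² = 3.4×1.33² = 6.014 m²; P = 2y√(1+z²) = 2×1.33×3.544 = 9.427 m. Hydraulic radius R = A/P = 6.014/9.427 = 0.638 m. Q_B = (1/0.028)·6.014·0.638^(2/3)·√0.0005701 = 3.801 m³/s.
Q_A = 16.37 m³/s vs Q_B = 3.801 m³/s, so channel A carries more.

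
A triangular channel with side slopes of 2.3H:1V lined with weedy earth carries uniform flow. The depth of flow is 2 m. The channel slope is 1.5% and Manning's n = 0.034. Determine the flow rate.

Q = 31.3 m³/s

For a triangular section with side slope z = 2.3: A = zy² = 2.3×2² = 9.2 m²; P = 2y√(1+z²) = 2×2×2.508 = 10.03 m.
Hydraulic radius R = A/P = 9.2/10.03 = 0.9171 m.
Manning's equation: Q = (1/n) A R^(2/3) S^(1/2) = (1/0.034) × 9.2 × 0.9171^(2/3) × 0.015^(1/2) = 31.3 m³/s.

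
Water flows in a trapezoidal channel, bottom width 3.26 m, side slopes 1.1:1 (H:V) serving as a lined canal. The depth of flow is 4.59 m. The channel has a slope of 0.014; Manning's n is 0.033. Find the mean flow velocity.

With bottom width b = 3.26 m and side slope z = 1.1: A = (b + zy)y = (3.26 + 1.1×4.59)×4.59 = 38.14 m²; P = b + 2y√(1+z²) = 3.26 + 2×4.59×1.487 = 16.91 m.
Hydraulic radius R = A/P = 38.14/16.91 = 2.256 m.
From Manning's equation, V = (1/n) R^(2/3) S^(1/2) = (1/0.033) × 2.256^(2/3) × 0.014^(1/2) = 6.17 m/s.

V = 6.17 m/s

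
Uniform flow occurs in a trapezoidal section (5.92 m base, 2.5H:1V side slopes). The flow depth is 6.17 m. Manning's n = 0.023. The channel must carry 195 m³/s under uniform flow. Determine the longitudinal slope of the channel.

With bottom width b = 5.92 m and side slope z = 2.5: A = (b + zy)y = (5.92 + 2.5×6.17)×6.17 = 131.7 m²; P = b + 2y√(1+z²) = 5.92 + 2×6.17×2.693 = 39.15 m.
Hydraulic radius R = A/P = 131.7/39.15 = 3.364 m.
From Manning's equation, S = [nQ / (1 A R^(2/3))]² = [0.023 × 195 / (1 × 131.7 × 3.364^(2/3))]² = 0.00023.

S = 0.00023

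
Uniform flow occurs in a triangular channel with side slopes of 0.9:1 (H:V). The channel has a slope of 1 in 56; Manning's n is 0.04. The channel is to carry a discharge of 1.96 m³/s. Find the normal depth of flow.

Manning's equation rearranged: A R^(2/3) = nQ / (1·√S) = 0.04 × 1.96 / (√0.01786) = 0.5867.
Try y = 0.874 m: A R^(2/3) = 0.3028 — short.
Try y = 1.29 m: A R^(2/3) = 0.8552 — over.
Try y = 1.12 m: A R^(2/3) = 0.5867 — matches.

y_n = 1.12 m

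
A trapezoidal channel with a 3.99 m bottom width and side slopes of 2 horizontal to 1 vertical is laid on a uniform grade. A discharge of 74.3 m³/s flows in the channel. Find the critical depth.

At critical depth, Q² T / (g A³) = 1, i.e. A³/T = Q²/g = 74.3²/9.81 = 562.7.
At y = 1.76 m: A³/T = 209.4 — low.
At y = 2.55 m: A³/T = 877.7 — high.
At y = 2.28 m: A³/T = 565.1 — matches.

y_c = 2.28 m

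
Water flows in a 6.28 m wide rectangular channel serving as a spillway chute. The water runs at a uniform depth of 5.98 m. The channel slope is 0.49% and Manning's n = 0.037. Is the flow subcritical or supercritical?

subcritical

Flow area A = b·y = 6.28 × 5.98 = 37.55 m². Wetted perimeter P = b + 2y = 6.28 + 2×5.98 = 18.24 m.
Hydraulic radius R = A/P = 37.55/18.24 = 2.059 m.
V = (1/n) R^(2/3) √S = (1/0.037) × 2.059^(2/3) × √0.0049 = 3.062 m/s. Hydraulic depth D_h = A/T = 37.55/6.28 = 5.98 m.
Froude number Fr = V/√(g·D_h) = 3.062/√(9.81×5.98) = 0.4, which is less than 1, so the flow is subcritical.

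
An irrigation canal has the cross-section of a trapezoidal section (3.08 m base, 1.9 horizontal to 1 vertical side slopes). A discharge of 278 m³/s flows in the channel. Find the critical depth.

At critical depth, Q² T / (g A³) = 1, i.e. A³/T = Q²/g = 278²/9.81 = 7878.
At y = 5.08 m: A³/T = 12090 — high.
At y = 3.44 m: A³/T = 2241 — low.
At y = 4.61 m: A³/T = 7893 — matches.

y_c = 4.61 m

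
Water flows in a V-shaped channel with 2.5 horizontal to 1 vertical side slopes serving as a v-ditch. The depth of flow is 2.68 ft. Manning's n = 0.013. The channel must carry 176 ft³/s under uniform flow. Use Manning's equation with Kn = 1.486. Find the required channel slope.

For a triangular section with side slope z = 2.5: A = zy² = 2.5×2.68² = 17.96 ft²; P = 2y√(1+z²) = 2×2.68×2.693 = 14.43 ft.
Hydraulic radius R = A/P = 17.96/14.43 = 1.244 ft.
From Manning's equation, S = [nQ / (1.486 A R^(2/3))]² = [0.013 × 176 / (1.486 × 17.96 × 1.244^(2/3))]² = 0.00549.

S = 0.00549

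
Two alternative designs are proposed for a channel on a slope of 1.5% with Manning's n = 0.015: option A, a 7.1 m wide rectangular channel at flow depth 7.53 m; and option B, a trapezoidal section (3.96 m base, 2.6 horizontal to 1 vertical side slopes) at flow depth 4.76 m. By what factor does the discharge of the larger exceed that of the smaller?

1.51

Channel A: Flow area A = b·y = 7.1 × 7.53 = 53.46 m². Wetted perimeter P = b + 2y = 7.1 + 2×7.53 = 22.16 m. Hydraulic radius R = A/P = 53.46/22.16 = 2.413 m. Q_A = (1/0.015)·53.46·2.413^(2/3)·√0.015 = 785.2 m³/s.
Channel B: With bottom width b = 3.96 m and side slope z = 2.6: A = (b + zy)y = (3.96 + 2.6×4.76)×4.76 = 77.76 m²; P = b + 2y√(1+z²) = 3.96 + 2×4.76×2.786 = 30.48 m. Hydraulic radius R = A/P = 77.76/30.48 = 2.551 m. Q_B = (1/0.015)·77.76·2.551^(2/3)·√0.015 = 1185 m³/s.
The larger discharge is 1185 m³/s and the smaller is 785.2 m³/s; the ratio is 1.51.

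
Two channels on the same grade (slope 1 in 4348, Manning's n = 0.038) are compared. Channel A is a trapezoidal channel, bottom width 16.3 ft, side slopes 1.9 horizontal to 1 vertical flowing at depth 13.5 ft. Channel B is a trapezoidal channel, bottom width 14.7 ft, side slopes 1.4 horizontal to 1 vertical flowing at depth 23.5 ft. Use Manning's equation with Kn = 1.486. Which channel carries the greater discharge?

Channel A: With bottom width b = 16.3 ft and side slope z = 1.9: A = (b + zy)y = (16.3 + 1.9×13.5)×13.5 = 566.3 ft²; P = b + 2y√(1+z²) = 16.3 + 2×13.5×2.147 = 74.27 ft. Hydraulic radius R = A/P = 566.3/74.27 = 7.625 ft. Q_A = (1.486/0.038)·566.3·7.625^(2/3)·√0.00023 = 1301 ft³/s.
Channel B: With bottom width b = 14.7 ft and side slope z = 1.4: A = (b + zy)y = (14.7 + 1.4×23.5)×23.5 = 1119 ft²; P = b + 2y√(1+z²) = 14.7 + 2×23.5×1.72 = 95.56 ft. Hydraulic radius R = A/P = 1119/95.56 = 11.71 ft. Q_B = (1.486/0.038)·1119·11.71^(2/3)·√0.00023 = 3420 ft³/s.
Q_A = 1301 ft³/s vs Q_B = 3420 ft³/s, so channel B carries more.

channel B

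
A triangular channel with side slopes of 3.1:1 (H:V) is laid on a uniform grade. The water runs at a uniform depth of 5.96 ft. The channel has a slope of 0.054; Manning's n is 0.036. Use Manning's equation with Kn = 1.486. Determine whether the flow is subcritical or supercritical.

For a triangular section with side slope z = 3.1: A = zy² = 3.1×5.96² = 110.1 ft²; P = 2y√(1+z²) = 2×5.96×3.257 = 38.83 ft.
Hydraulic radius R = A/P = 110.1/38.83 = 2.836 ft.
V = (1.486/n) R^(2/3) √S = (1.486/0.036) × 2.836^(2/3) × √0.054 = 19.22 ft/s. Hydraulic depth D_h = A/T = 110.1/36.95 = 2.98 ft.
Froude number Fr = V/√(g·D_h) = 19.22/√(32.2×2.98) = 1.96, which is greater than 1, so the flow is supercritical.

supercritical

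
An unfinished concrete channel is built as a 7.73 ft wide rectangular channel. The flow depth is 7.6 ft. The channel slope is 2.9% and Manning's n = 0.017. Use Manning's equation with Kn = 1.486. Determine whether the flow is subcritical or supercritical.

supercritical

Flow area A = b·y = 7.73 × 7.6 = 58.75 ft². Wetted perimeter P = b + 2y = 7.73 + 2×7.6 = 22.93 ft.
Hydraulic radius R = A/P = 58.75/22.93 = 2.562 ft.
V = (1.486/n) R^(2/3) √S = (1.486/0.017) × 2.562^(2/3) × √0.029 = 27.87 ft/s. Hydraulic depth D_h = A/T = 58.75/7.73 = 7.6 ft.
Froude number Fr = V/√(g·D_h) = 27.87/√(32.2×7.6) = 1.78, which is greater than 1, so the flow is supercritical.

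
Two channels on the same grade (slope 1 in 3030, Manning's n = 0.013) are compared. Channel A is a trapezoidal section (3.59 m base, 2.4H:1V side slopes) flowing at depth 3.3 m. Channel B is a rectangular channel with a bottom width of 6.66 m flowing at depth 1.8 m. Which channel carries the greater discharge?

Channel A: With bottom width b = 3.59 m and side slope z = 2.4: A = (b + zy)y = (3.59 + 2.4×3.3)×3.3 = 37.98 m²; P = b + 2y√(1+z²) = 3.59 + 2×3.3×2.6 = 20.75 m. Hydraulic radius R = A/P = 37.98/20.75 = 1.831 m. Q_A = (1/0.013)·37.98·1.831^(2/3)·√0.00033 = 79.43 m³/s.
Channel B: Flow area A = b·y = 6.66 × 1.8 = 11.99 m². Wetted perimeter P = b + 2y = 6.66 + 2×1.8 = 10.26 m. Hydraulic radius R = A/P = 11.99/10.26 = 1.168 m. Q_B = (1/0.013)·11.99·1.168^(2/3)·√0.00033 = 18.58 m³/s.
Q_A = 79.43 m³/s vs Q_B = 18.58 m³/s, so channel A carries more.

channel A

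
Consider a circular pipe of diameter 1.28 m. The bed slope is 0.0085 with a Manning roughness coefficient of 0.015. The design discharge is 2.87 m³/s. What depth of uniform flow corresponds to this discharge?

Manning's equation rearranged: A R^(2/3) = nQ / (1·√S) = 0.015 × 2.87 / (√0.0085) = 0.4669.
At y = 1.05 m: A R^(2/3) = 0.6025 — over.
At y = 0.847 m: A R^(2/3) = 0.467 — ≈ 0.4669.

y_n = 0.847 m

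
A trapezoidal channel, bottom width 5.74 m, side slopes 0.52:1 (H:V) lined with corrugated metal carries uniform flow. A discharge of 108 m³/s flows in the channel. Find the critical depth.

y_c = 3 m

At critical depth, Q² T / (g A³) = 1, i.e. A³/T = Q²/g = 108²/9.81 = 1189.
Trying y = 3.64 m: A³/T = 2251 — high.
Trying y = 2.5 m: A³/T = 653.7 — low.
Trying y = 3 m: A³/T = 1185 — matches.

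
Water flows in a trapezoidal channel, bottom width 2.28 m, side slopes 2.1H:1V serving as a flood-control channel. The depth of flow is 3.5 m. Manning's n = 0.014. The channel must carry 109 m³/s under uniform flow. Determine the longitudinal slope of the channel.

S = 0.000925

With bottom width b = 2.28 m and side slope z = 2.1: A = (b + zy)y = (2.28 + 2.1×3.5)×3.5 = 33.71 m²; P = b + 2y√(1+z²) = 2.28 + 2×3.5×2.326 = 18.56 m.
Hydraulic radius R = A/P = 33.71/18.56 = 1.816 m.
From Manning's equation, S = [nQ / (1 A R^(2/3))]² = [0.014 × 109 / (1 × 33.71 × 1.816^(2/3))]² = 0.000925.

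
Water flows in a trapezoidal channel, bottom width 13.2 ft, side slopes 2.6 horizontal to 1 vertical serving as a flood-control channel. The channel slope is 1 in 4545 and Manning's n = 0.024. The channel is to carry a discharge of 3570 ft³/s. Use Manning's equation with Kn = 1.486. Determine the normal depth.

y_n = 16.4 ft

Manning's equation rearranged: A R^(2/3) = nQ / (1.486·√S) = 0.024 × 3570 / (1.486 × √0.00022) = 3887.
At y = 18.8 ft: A R^(2/3) = 5379 — too large.
At y = 16.4 ft: A R^(2/3) = 3891 — ≈ 3887.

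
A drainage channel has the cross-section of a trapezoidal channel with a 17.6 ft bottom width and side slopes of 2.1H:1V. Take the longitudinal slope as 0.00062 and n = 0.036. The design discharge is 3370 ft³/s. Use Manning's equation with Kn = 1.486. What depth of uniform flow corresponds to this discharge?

y_n = 15.5 ft

Manning's equation rearranged: A R^(2/3) = nQ / (1.486·√S) = 0.036 × 3370 / (1.486 × √0.00062) = 3279.
At y = 18.2 ft: A R^(2/3) = 4695 — over.
At y = 11.7 ft: A R^(2/3) = 1780 — short.
At y = 15.5 ft: A R^(2/3) = 3279 — close enough.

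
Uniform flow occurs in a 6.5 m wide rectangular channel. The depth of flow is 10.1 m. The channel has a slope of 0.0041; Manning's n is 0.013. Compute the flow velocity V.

Flow area A = b·y = 6.5 × 10.1 = 65.65 m². Wetted perimeter P = b + 2y = 6.5 + 2×10.1 = 26.7 m.
Hydraulic radius R = A/P = 65.65/26.7 = 2.459 m.
From Manning's equation, V = (1/n) R^(2/3) S^(1/2) = (1/0.013) × 2.459^(2/3) × 0.0041^(1/2) = 8.97 m/s.

V = 8.97 m/s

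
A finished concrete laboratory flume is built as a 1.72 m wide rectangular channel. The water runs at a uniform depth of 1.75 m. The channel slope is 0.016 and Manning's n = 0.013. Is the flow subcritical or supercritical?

supercritical

Flow area A = b·y = 1.72 × 1.75 = 3.01 m². Wetted perimeter P = b + 2y = 1.72 + 2×1.75 = 5.22 m.
Hydraulic radius R = A/P = 3.01/5.22 = 0.5766 m.
V = (1/n) R^(2/3) √S = (1/0.013) × 0.5766^(2/3) × √0.016 = 6.741 m/s. Hydraulic depth D_h = A/T = 3.01/1.72 = 1.75 m.
Froude number Fr = V/√(g·D_h) = 6.741/√(9.81×1.75) = 1.63, which is greater than 1, so the flow is supercritical.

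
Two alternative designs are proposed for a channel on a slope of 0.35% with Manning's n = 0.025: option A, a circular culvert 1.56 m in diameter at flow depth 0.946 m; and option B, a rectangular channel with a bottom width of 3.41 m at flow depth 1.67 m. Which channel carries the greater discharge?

channel B

Channel A: For a circular section of diameter D = 1.56 m at depth y = 0.946 m, the central angle is θ = 2 arccos(1 − 2y/D) = 3.571 rad. Then A = (D²/8)(θ − sin θ) = 1.213 m² and P = Dθ/2 = 2.785 m. Hydraulic radius R = A/P = 1.213/2.785 = 0.4354 m. Q_A = (1/0.025)·1.213·0.4354^(2/3)·√0.0035 = 1.649 m³/s.
Channel B: Flow area A = b·y = 3.41 × 1.67 = 5.695 m². Wetted perimeter P = b + 2y = 3.41 + 2×1.67 = 6.75 m. Hydraulic radius R = A/P = 5.695/6.75 = 0.8437 m. Q_B = (1/0.025)·5.695·0.8437^(2/3)·√0.0035 = 12.03 m³/s.
Q_A = 1.649 m³/s vs Q_B = 12.03 m³/s, so channel B carries more.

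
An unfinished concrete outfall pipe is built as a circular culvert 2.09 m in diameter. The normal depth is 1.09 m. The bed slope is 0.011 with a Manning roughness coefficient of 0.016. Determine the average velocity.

For a circular section of diameter D = 2.09 m at depth y = 1.09 m, the central angle is θ = 2 arccos(1 − 2y/D) = 3.228 rad. Then A = (D²/8)(θ − sin θ) = 1.809 m² and P = Dθ/2 = 3.373 m.
Hydraulic radius R = A/P = 1.809/3.373 = 0.5364 m.
From Manning's equation, V = (1/n) R^(2/3) S^(1/2) = (1/0.016) × 0.5364^(2/3) × 0.011^(1/2) = 4.33 m/s.

V = 4.33 m/s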